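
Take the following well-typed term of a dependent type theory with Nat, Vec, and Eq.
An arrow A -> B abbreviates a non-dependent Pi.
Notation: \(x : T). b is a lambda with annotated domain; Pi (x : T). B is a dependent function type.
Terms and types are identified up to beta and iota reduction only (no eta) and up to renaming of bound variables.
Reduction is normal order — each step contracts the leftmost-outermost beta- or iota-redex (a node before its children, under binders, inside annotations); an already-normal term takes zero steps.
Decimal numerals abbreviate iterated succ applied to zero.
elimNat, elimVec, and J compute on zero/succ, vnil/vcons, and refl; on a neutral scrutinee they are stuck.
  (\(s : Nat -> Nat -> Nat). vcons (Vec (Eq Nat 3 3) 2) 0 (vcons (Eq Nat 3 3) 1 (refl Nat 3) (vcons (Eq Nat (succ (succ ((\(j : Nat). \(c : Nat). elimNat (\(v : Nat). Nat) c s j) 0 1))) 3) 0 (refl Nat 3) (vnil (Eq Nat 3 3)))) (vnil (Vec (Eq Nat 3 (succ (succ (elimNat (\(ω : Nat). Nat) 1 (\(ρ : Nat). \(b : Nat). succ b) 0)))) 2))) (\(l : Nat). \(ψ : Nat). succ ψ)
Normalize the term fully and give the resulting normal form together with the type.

normal form:
  vcons (Vec (Eq Nat 3 3) 2) 0 (vcons (Eq Nat 3 3) 1 (refl Nat 3) (vcons (Eq Nat 3 3) 0 (refl Nat 3) (vnil (Eq Nat 3 3)))) (vnil (Vec (Eq Nat 3 3) 2))
inferred type:
  Vec (Vec (Eq Nat 3 3) 2) 1
observation: the term reaches its normal form after 5 normal-order steps.


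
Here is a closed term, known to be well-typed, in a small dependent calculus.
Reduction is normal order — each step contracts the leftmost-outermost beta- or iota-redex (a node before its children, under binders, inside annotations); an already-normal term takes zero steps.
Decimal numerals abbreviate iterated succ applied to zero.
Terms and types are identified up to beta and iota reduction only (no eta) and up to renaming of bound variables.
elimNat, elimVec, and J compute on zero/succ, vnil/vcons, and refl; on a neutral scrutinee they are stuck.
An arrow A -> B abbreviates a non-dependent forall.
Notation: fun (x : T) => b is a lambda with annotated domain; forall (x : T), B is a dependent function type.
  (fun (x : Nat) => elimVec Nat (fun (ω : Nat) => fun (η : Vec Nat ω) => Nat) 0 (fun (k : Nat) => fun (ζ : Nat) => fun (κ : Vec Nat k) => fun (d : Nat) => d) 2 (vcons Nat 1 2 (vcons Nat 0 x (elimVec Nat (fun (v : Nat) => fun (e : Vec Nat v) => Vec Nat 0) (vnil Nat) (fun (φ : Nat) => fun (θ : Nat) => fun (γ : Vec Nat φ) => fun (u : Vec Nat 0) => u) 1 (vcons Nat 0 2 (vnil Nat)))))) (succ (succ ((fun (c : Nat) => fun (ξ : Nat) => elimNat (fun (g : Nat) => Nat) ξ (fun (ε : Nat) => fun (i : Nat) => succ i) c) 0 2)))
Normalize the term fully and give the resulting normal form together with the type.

resulting normal form:
  0
type:
  Nat
observation: 18 normal-order steps separate the term from its normal form.


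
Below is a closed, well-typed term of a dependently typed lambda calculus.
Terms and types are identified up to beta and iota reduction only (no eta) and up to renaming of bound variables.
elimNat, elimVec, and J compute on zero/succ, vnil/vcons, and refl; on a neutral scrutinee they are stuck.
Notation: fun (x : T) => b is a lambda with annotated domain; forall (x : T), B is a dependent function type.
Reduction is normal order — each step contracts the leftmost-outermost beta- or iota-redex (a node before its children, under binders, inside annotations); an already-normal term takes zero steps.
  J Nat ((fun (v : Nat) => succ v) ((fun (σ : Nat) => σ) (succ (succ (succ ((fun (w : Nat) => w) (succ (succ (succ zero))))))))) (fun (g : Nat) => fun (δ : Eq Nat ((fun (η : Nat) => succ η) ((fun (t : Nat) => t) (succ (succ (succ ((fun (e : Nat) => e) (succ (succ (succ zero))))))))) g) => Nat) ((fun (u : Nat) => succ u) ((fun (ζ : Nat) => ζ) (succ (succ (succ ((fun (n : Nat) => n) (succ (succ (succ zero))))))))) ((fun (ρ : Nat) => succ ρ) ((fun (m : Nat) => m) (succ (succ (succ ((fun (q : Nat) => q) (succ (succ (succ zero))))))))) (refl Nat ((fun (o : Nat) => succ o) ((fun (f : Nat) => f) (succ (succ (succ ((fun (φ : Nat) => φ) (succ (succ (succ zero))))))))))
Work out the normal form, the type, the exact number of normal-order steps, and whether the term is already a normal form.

reduced normal form:
  succ (succ (succ (succ (succ (succ (succ zero))))))
the term's type:
  Nat
reduction steps (normal order): 4
term was already normal: no
first contracted redex: a J iota-redex


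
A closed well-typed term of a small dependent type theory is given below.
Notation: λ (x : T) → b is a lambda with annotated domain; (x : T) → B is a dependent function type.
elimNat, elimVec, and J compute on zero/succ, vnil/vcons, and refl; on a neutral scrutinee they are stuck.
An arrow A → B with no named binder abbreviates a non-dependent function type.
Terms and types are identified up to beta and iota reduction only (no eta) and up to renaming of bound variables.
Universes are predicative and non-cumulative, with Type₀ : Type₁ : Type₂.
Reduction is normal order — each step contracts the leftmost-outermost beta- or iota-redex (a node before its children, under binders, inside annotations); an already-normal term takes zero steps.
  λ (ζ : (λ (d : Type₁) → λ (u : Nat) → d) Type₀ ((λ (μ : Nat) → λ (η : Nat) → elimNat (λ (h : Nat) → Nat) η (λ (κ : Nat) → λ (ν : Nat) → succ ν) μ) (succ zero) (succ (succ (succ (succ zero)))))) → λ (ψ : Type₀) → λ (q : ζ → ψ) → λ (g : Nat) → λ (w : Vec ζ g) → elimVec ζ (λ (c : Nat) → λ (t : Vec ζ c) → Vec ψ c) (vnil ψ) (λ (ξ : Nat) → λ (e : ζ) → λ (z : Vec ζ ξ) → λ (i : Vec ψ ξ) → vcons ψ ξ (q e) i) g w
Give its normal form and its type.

reduced normal form:
  λ (ζ : Type₀) → λ (d : Type₀) → λ (u : ζ → d) → λ (μ : Nat) → λ (η : Vec ζ μ) → elimVec ζ (λ (h : Nat) → λ (κ : Vec ζ h) → Vec d h) (vnil d) (λ (ν : Nat) → λ (ψ : ζ) → λ (q : Vec ζ ν) → λ (g : Vec d ν) → vcons d ν (u ψ) g) μ η
the term's type:
  (ζ : Type₀) → (d : Type₀) → (ζ → d) → (u : Nat) → Vec ζ u → Vec d u


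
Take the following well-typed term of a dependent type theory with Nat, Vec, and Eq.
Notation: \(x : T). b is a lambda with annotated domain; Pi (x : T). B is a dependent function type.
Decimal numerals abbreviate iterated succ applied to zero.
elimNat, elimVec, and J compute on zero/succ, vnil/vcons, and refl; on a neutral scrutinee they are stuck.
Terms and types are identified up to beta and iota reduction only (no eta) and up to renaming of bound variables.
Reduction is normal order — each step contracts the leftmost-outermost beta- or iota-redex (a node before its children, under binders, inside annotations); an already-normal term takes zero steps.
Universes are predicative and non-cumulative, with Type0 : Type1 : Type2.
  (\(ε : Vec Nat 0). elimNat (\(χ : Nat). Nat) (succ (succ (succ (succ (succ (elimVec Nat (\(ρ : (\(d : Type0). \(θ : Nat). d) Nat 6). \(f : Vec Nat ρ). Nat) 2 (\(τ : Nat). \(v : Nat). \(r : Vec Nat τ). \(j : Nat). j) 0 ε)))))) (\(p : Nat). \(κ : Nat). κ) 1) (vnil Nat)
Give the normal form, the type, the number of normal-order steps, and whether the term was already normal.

resulting normal form:
  7
type:
  Nat
reduction steps (normal order): 6
started in normal form: no
first redex: a beta-redex


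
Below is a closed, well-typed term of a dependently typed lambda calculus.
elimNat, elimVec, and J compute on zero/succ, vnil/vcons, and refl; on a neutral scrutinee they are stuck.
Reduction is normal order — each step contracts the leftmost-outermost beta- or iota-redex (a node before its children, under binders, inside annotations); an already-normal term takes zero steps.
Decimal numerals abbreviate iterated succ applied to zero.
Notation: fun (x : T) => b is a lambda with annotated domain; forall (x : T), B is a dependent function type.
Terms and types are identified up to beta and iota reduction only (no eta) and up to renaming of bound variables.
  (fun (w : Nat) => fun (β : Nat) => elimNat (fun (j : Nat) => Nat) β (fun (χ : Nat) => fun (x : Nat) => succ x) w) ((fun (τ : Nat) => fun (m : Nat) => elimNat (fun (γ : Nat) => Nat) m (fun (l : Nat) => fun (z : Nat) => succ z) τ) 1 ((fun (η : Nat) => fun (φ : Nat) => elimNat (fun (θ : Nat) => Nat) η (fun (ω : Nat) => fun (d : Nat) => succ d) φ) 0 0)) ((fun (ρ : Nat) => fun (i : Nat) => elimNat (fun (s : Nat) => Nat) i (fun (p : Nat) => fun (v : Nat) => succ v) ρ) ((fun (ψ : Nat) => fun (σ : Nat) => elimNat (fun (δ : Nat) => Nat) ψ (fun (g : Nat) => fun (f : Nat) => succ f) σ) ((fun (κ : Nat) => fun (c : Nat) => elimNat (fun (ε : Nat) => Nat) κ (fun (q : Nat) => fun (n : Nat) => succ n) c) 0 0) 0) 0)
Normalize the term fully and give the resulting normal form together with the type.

normal form:
  1
inferred type:
  Nat
observation: reduction starts at a beta-redex, and 24 normal-order steps reach the normal form.


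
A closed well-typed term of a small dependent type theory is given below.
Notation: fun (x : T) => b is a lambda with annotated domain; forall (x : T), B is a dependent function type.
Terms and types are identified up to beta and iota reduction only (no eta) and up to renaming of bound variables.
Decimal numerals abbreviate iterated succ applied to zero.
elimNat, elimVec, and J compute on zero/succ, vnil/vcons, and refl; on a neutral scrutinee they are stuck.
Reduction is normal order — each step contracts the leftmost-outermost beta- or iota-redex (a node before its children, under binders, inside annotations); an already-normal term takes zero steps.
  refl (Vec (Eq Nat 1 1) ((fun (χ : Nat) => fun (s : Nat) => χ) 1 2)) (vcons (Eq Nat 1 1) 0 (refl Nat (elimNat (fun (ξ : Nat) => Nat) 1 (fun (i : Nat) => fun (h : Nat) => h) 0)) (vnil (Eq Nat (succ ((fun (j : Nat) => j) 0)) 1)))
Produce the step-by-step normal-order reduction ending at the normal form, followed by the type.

normal-order reduction:
  refl (Vec (Eq Nat 1 1) ((fun (χ : Nat) => fun (s : Nat) => χ) 1 2)) (vcons (Eq Nat 1 1) 0 (refl Nat (elimNat (fun (ξ : Nat) => Nat) 1 (fun (i : Nat) => fun (h : Nat) => h) 0)) (vnil (Eq Nat (succ ((fun (j : Nat) => j) 0)) 1)))
  ~> refl (Vec (Eq Nat 1 1) ((fun (χ : Nat) => 1) 2)) (vcons (Eq Nat 1 1) 0 (refl Nat (elimNat (fun (s : Nat) => Nat) 1 (fun (ξ : Nat) => fun (i : Nat) => i) 0)) (vnil (Eq Nat (succ ((fun (h : Nat) => h) 0)) 1)))
  ~> refl (Vec (Eq Nat 1 1) 1) (vcons (Eq Nat 1 1) 0 (refl Nat (elimNat (fun (χ : Nat) => Nat) 1 (fun (s : Nat) => fun (ξ : Nat) => ξ) 0)) (vnil (Eq Nat (succ ((fun (i : Nat) => i) 0)) 1)))
  ~> refl (Vec (Eq Nat 1 1) 1) (vcons (Eq Nat 1 1) 0 (refl Nat 1) (vnil (Eq Nat (succ ((fun (χ : Nat) => χ) 0)) 1)))
  ~> refl (Vec (Eq Nat 1 1) 1) (vcons (Eq Nat 1 1) 0 (refl Nat 1) (vnil (Eq Nat 1 1)))
type:
  Eq (Vec (Eq Nat 1 1) 1) (vcons (Eq Nat 1 1) 0 (refl Nat 1) (vnil (Eq Nat 1 1))) (vcons (Eq Nat 1 1) 0 (refl Nat 1) (vnil (Eq Nat 1 1)))


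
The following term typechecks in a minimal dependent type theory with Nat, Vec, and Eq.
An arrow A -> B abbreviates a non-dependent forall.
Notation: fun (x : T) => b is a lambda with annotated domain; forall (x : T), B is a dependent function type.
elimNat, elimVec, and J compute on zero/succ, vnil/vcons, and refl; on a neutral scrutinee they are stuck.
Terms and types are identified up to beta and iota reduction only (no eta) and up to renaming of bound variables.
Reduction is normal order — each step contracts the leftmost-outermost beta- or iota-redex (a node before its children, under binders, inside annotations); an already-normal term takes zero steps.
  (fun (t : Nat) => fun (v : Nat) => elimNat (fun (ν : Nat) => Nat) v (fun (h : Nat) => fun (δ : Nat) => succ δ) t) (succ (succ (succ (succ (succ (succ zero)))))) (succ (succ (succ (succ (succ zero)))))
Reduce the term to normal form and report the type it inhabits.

normal form:
  succ (succ (succ (succ (succ (succ (succ (succ (succ (succ (succ zero))))))))))
inferred type:
  Nat
observation: 21 normal-order steps separate the term from its normal form.


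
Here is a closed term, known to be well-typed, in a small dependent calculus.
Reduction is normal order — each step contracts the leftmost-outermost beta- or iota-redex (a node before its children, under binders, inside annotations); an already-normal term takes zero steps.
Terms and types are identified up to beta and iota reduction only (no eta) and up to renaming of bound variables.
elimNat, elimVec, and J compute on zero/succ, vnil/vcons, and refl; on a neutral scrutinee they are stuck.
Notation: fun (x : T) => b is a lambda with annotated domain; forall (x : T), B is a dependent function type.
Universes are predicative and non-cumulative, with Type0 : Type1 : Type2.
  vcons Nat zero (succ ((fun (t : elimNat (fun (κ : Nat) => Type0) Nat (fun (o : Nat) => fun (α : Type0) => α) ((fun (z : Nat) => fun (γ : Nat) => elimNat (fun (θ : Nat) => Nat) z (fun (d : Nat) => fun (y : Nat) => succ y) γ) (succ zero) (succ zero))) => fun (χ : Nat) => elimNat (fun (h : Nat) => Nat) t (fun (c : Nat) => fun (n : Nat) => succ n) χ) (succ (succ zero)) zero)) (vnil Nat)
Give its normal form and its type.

reduced normal form:
  vcons Nat zero (succ (succ (succ zero))) (vnil Nat)
type:
  Vec Nat (succ zero)


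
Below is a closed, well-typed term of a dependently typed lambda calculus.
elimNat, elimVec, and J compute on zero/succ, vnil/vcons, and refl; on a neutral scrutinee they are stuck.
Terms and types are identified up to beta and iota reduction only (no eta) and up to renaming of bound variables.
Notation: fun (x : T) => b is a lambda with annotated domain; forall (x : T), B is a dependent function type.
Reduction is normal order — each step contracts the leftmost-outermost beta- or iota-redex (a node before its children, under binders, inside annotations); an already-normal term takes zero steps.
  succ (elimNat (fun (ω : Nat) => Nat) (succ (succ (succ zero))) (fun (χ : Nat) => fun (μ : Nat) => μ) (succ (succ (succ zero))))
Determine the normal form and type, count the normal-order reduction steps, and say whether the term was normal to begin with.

normal form:
  succ (succ (succ (succ zero)))
type:
  Nat
steps to reach normal form (normal order): 10
term was already normal: no
first contracted redex: an elimNat iota-redex


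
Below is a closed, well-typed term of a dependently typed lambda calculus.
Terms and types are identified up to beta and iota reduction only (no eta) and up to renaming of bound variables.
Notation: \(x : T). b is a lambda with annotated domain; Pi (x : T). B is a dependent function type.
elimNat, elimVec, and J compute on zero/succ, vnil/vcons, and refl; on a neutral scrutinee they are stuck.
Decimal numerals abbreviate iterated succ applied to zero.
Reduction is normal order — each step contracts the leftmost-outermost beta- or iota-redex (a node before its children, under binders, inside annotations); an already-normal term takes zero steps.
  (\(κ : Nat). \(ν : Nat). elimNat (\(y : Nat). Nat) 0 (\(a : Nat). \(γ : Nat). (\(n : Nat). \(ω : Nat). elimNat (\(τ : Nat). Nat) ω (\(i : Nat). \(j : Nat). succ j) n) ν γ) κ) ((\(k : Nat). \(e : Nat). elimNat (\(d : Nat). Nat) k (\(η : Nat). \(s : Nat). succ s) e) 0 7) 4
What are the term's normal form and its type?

reduced normal form:
  28
the term's type:
  Nat
observation: the term reaches its normal form after 63 normal-order steps.


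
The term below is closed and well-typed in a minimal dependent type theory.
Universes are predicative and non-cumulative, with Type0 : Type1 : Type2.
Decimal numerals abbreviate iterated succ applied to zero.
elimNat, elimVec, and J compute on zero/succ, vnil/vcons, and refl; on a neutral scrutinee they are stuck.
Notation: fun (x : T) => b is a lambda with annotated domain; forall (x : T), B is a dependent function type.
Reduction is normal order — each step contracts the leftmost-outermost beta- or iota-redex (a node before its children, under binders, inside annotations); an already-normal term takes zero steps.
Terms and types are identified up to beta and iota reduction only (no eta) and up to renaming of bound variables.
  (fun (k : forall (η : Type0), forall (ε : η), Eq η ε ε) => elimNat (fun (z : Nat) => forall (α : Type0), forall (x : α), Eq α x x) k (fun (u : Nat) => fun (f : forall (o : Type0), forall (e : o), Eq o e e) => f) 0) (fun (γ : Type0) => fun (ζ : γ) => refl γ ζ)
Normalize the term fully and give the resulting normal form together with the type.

resulting normal form:
  fun (k : Type0) => fun (η : k) => refl k η
inferred type:
  forall (k : Type0), forall (η : k), Eq k η η


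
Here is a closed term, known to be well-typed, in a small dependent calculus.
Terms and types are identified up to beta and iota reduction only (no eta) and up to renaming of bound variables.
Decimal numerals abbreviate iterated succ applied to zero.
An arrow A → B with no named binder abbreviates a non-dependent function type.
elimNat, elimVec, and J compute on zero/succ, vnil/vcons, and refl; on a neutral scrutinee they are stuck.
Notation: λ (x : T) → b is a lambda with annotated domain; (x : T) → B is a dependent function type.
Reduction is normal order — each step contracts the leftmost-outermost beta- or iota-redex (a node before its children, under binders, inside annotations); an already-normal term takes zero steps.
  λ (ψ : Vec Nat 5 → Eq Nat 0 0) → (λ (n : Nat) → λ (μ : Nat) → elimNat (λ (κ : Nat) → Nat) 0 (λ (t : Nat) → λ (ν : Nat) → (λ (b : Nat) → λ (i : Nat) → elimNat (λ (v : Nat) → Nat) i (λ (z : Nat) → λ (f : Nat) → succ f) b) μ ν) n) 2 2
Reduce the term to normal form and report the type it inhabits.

resulting normal form:
  λ (ψ : Vec Nat 5 → Eq Nat 0 0) → 4
inferred type:
  (Vec Nat 5 → Eq Nat 0 0) → Nat
observation: the first redex contracted is a beta-redex; the normal form is reached in 27 normal-order steps.


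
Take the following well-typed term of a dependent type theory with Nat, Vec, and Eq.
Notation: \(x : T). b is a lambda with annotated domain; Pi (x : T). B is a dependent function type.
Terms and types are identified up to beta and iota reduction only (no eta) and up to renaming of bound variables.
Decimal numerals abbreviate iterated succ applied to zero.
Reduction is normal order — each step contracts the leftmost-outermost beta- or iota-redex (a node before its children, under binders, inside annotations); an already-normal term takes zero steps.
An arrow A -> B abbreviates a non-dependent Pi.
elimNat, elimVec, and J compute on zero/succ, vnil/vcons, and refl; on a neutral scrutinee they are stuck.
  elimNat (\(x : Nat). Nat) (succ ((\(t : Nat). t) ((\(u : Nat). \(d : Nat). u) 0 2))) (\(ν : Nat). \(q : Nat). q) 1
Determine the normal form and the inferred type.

reduced normal form:
  1
inferred type:
  Nat
observation: contracting an elimNat iota-redex first, the term normalizes in 7 steps.


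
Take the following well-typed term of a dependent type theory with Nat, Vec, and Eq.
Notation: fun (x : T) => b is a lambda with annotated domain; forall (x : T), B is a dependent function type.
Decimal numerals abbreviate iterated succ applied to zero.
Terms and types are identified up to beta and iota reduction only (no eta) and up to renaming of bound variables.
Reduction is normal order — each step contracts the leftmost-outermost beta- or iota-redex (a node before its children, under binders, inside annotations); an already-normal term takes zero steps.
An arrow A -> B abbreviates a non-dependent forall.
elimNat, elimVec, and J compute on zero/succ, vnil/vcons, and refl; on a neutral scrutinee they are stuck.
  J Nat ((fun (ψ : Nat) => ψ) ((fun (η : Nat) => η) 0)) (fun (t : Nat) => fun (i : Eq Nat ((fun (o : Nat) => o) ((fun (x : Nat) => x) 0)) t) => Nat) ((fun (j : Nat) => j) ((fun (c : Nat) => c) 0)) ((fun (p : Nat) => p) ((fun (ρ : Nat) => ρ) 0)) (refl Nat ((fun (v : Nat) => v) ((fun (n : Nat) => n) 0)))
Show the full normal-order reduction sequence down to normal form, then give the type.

normal-order reduction sequence:
  J Nat ((fun (ψ : Nat) => ψ) ((fun (η : Nat) => η) 0)) (fun (t : Nat) => fun (i : Eq Nat ((fun (o : Nat) => o) ((fun (x : Nat) => x) 0)) t) => Nat) ((fun (j : Nat) => j) ((fun (c : Nat) => c) 0)) ((fun (p : Nat) => p) ((fun (ρ : Nat) => ρ) 0)) (refl Nat ((fun (v : Nat) => v) ((fun (n : Nat) => n) 0)))
  ~> (fun (ψ : Nat) => ψ) ((fun (η : Nat) => η) 0)
  ~> (fun (ψ : Nat) => ψ) 0
  ~> 0
type:
  Nat


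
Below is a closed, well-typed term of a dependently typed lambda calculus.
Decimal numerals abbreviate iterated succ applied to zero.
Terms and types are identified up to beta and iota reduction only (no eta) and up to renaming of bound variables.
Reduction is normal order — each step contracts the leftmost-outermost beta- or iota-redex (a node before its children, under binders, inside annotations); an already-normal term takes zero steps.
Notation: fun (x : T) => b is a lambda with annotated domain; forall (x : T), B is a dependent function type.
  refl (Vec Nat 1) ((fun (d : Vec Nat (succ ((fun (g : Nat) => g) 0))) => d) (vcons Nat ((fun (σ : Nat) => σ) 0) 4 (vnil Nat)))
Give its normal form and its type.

normal form:
  refl (Vec Nat 1) (vcons Nat 0 4 (vnil Nat))
type:
  Eq (Vec Nat 1) (vcons Nat 0 4 (vnil Nat)) (vcons Nat 0 4 (vnil Nat))


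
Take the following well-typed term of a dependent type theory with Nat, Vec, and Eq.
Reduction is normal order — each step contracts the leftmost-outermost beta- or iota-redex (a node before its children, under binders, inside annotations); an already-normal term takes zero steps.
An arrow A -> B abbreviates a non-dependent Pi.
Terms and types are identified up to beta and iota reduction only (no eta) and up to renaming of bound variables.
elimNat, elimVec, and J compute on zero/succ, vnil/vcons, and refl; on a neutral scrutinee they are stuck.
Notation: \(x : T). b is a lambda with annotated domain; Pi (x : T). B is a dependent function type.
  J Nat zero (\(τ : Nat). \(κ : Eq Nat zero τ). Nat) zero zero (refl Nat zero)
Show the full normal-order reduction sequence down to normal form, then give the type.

normal-order reduction sequence:
  J Nat zero (\(τ : Nat). \(κ : Eq Nat zero τ). Nat) zero zero (refl Nat zero)
  ~> zero
type:
  Nat


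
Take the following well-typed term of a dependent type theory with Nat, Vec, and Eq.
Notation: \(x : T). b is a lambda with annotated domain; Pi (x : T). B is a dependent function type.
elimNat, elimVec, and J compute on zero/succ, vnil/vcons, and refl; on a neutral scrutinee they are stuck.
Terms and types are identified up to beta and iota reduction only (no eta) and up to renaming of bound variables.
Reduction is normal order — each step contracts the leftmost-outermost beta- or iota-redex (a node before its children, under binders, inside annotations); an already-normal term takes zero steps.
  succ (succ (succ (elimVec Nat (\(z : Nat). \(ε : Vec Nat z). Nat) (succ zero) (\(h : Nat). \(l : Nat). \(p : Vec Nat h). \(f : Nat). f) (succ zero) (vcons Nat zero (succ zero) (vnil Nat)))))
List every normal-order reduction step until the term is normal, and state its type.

reduction (normal order):
  succ (succ (succ (elimVec Nat (\(z : Nat). \(ε : Vec Nat z). Nat) (succ zero) (\(h : Nat). \(l : Nat). \(p : Vec Nat h). \(f : Nat). f) (succ zero) (vcons Nat zero (succ zero) (vnil Nat)))))
  ~> succ (succ (succ ((\(z : Nat). \(ε : Nat). \(h : Vec Nat z). \(l : Nat). l) zero (succ zero) (vnil Nat) (elimVec Nat (\(p : Nat). \(f : Vec Nat p). Nat) (succ zero) (\(σ : Nat). \(q : Nat). \(i : Vec Nat σ). \(φ : Nat). φ) zero (vnil Nat)))))
  ~> succ (succ (succ ((\(z : Nat). \(ε : Vec Nat zero). \(h : Nat). h) (succ zero) (vnil Nat) (elimVec Nat (\(l : Nat). \(p : Vec Nat l). Nat) (succ zero) (\(f : Nat). \(σ : Nat). \(q : Vec Nat f). \(i : Nat). i) zero (vnil Nat)))))
  ~> succ (succ (succ ((\(z : Vec Nat zero). \(ε : Nat). ε) (vnil Nat) (elimVec Nat (\(h : Nat). \(l : Vec Nat h). Nat) (succ zero) (\(p : Nat). \(f : Nat). \(σ : Vec Nat p). \(q : Nat). q) zero (vnil Nat)))))
  ~> succ (succ (succ ((\(z : Nat). z) (elimVec Nat (\(ε : Nat). \(h : Vec Nat ε). Nat) (succ zero) (\(l : Nat). \(p : Nat). \(f : Vec Nat l). \(σ : Nat). σ) zero (vnil Nat)))))
  ~> succ (succ (succ (elimVec Nat (\(z : Nat). \(ε : Vec Nat z). Nat) (succ zero) (\(h : Nat). \(l : Nat). \(p : Vec Nat h). \(f : Nat). f) zero (vnil Nat))))
  ~> succ (succ (succ (succ zero)))
the term's type:
  Nat


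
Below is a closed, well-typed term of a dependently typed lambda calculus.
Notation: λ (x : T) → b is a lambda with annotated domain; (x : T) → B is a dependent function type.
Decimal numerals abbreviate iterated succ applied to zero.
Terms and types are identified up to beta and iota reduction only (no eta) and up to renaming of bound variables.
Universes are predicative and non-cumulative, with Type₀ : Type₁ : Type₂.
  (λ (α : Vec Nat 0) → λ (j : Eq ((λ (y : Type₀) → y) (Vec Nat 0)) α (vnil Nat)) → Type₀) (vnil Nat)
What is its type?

the term's type:
  (α : Eq (Vec Nat 0) (vnil Nat) (vnil Nat)) → Type₁


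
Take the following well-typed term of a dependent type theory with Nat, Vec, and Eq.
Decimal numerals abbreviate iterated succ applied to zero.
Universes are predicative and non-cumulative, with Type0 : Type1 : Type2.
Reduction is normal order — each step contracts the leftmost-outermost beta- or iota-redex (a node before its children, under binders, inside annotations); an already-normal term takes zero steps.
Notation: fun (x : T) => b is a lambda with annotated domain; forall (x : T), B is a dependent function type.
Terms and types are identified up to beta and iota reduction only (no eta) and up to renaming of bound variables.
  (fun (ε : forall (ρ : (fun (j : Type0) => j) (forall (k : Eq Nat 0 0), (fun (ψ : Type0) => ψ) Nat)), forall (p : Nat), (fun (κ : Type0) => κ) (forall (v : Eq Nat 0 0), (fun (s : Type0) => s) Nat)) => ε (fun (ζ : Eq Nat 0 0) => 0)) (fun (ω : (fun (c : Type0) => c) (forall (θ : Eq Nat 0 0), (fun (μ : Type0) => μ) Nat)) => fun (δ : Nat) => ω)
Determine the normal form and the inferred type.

reduced normal form:
  fun (ε : Nat) => fun (ρ : Eq Nat 0 0) => 0
the term's type:
  forall (ε : Nat), forall (ρ : Eq Nat 0 0), Nat


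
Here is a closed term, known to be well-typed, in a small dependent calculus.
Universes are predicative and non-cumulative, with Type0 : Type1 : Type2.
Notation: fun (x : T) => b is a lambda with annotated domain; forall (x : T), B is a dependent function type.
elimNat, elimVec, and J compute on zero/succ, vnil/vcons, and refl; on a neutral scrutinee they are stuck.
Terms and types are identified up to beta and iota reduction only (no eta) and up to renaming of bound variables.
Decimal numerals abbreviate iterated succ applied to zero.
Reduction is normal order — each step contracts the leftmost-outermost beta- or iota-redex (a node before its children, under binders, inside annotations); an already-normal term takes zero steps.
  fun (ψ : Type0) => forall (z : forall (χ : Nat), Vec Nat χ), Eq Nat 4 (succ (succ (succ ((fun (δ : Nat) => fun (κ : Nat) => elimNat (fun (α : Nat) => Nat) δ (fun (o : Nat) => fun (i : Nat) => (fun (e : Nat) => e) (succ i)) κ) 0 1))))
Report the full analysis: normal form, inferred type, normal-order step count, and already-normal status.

normal form:
  fun (ψ : Type0) => forall (z : forall (χ : Nat), Vec Nat χ), Eq Nat 4 4
inferred type:
  forall (ψ : Type0), Type0
reduction steps (normal order): 7
term was already normal: no
first redex: a beta-redex


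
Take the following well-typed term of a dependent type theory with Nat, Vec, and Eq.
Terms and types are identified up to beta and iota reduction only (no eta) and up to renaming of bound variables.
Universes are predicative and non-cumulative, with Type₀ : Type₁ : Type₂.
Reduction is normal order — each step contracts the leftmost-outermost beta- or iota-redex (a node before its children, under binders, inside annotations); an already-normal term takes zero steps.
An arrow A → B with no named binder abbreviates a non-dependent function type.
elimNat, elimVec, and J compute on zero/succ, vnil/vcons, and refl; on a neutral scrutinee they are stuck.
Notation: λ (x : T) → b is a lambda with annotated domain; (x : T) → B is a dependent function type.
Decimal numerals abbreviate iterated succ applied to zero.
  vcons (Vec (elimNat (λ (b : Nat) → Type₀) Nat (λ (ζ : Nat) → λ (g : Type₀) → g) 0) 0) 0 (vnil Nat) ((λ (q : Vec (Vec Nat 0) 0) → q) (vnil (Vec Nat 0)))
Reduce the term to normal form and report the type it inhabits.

reduced normal form:
  vcons (Vec Nat 0) 0 (vnil Nat) (vnil (Vec Nat 0))
inferred type:
  Vec (Vec Nat 0) 1


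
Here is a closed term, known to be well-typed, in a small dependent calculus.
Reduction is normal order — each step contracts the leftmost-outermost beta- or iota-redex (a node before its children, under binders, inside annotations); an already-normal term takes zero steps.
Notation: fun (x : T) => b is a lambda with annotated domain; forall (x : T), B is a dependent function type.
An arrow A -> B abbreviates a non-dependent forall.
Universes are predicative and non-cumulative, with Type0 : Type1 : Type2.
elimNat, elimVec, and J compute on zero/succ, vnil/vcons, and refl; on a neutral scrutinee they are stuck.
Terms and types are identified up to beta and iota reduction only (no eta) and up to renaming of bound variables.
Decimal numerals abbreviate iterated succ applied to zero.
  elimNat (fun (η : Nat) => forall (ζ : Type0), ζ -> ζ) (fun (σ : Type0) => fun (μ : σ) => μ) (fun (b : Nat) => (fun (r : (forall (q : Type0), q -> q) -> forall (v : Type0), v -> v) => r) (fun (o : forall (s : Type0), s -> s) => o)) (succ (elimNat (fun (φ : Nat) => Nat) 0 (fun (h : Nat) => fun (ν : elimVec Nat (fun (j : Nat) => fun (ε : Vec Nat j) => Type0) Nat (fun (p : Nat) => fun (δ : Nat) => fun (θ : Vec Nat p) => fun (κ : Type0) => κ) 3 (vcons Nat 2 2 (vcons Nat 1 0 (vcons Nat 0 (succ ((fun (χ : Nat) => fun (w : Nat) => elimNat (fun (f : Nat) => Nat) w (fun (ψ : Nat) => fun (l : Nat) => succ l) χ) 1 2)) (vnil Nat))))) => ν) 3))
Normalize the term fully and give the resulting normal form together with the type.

normal form:
  fun (η : Type0) => fun (ζ : η) => ζ
the term's type:
  forall (η : Type0), η -> η
observation: reduction starts at an elimNat iota-redex, and 16 normal-order steps reach the normal form.


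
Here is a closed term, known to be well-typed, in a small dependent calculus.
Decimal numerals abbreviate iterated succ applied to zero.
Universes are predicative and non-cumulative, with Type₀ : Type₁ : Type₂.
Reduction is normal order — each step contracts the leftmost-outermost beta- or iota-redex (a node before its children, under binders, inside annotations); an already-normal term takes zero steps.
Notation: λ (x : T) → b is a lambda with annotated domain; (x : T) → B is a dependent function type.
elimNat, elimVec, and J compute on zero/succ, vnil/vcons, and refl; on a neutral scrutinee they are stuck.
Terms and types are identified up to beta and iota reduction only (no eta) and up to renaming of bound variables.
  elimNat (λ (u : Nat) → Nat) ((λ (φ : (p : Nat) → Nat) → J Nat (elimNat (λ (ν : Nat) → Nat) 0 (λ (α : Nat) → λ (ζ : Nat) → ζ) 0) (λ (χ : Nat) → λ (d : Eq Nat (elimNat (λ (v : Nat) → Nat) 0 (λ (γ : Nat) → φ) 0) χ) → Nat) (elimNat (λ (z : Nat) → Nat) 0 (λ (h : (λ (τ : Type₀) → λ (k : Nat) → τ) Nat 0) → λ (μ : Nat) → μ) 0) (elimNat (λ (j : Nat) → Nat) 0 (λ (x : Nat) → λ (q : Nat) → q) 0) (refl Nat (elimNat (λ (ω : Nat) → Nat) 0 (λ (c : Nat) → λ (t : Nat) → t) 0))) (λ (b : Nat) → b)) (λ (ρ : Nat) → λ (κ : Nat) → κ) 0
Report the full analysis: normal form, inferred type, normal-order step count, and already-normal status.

resulting normal form:
  0
type:
  Nat
steps to reach normal form (normal order): 4
term was already normal: no
first redex: an elimNat iota-redex


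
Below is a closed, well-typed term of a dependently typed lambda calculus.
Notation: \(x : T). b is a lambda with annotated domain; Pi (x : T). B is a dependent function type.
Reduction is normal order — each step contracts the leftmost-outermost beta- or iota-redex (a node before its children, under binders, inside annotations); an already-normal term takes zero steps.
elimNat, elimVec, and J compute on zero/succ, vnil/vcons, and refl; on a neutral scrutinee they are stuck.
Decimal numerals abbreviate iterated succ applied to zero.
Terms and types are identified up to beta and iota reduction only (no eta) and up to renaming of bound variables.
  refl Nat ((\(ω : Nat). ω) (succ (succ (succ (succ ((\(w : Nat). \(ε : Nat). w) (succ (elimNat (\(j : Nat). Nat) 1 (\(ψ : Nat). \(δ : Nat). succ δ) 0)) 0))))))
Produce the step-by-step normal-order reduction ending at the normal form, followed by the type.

normal-order reduction:
  refl Nat ((\(ω : Nat). ω) (succ (succ (succ (succ ((\(w : Nat). \(ε : Nat). w) (succ (elimNat (\(j : Nat). Nat) 1 (\(ψ : Nat). \(δ : Nat). succ δ) 0)) 0))))))
  ~> refl Nat (succ (succ (succ (succ ((\(ω : Nat). \(w : Nat). ω) (succ (elimNat (\(ε : Nat). Nat) 1 (\(j : Nat). \(ψ : Nat). succ ψ) 0)) 0)))))
  ~> refl Nat (succ (succ (succ (succ ((\(ω : Nat). succ (elimNat (\(w : Nat). Nat) 1 (\(ε : Nat). \(j : Nat). succ j) 0)) 0)))))
  ~> refl Nat (succ (succ (succ (succ (succ (elimNat (\(ω : Nat). Nat) 1 (\(w : Nat). \(ε : Nat). succ ε) 0))))))
  ~> refl Nat 6
inferred type:
  Eq Nat 6 6


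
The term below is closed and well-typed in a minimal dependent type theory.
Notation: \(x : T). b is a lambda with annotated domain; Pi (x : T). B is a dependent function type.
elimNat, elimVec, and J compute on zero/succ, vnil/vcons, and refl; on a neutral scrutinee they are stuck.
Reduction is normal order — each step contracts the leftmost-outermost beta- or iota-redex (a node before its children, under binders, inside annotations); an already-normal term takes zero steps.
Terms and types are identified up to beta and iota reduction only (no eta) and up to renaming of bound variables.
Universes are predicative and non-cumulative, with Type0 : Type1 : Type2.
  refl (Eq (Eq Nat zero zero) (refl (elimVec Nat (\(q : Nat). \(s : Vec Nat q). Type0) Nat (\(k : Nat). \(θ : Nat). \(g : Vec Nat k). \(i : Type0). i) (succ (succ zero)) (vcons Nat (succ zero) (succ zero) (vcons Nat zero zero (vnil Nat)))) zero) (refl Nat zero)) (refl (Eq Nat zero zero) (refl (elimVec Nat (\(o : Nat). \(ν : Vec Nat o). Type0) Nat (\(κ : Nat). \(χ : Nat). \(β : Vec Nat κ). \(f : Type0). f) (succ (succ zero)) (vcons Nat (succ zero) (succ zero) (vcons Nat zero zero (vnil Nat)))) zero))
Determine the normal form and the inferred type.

reduced normal form:
  refl (Eq (Eq Nat zero zero) (refl Nat zero) (refl Nat zero)) (refl (Eq Nat zero zero) (refl Nat zero))
inferred type:
  Eq (Eq (Eq Nat zero zero) (refl Nat zero) (refl Nat zero)) (refl (Eq Nat zero zero) (refl Nat zero)) (refl (Eq Nat zero zero) (refl Nat zero))


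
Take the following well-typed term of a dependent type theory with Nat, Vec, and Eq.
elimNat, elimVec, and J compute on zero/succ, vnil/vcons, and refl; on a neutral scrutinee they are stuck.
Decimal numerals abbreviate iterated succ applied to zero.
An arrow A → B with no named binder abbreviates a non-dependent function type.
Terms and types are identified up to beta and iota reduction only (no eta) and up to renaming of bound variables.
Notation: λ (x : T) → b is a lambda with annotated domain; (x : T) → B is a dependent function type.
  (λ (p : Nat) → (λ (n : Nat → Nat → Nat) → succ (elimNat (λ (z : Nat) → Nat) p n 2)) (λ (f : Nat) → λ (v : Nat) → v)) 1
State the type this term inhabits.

inferred type:
  Nat


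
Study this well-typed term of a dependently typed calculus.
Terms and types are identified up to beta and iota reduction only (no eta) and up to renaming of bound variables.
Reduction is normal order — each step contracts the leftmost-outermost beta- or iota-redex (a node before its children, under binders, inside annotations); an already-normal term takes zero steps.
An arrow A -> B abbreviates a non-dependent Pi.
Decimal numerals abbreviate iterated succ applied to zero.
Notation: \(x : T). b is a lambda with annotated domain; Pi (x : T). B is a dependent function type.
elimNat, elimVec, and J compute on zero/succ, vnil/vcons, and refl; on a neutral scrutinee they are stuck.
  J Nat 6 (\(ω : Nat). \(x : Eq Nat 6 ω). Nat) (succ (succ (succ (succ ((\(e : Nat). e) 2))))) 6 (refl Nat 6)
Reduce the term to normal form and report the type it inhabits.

reduced normal form:
  6
inferred type:
  Nat


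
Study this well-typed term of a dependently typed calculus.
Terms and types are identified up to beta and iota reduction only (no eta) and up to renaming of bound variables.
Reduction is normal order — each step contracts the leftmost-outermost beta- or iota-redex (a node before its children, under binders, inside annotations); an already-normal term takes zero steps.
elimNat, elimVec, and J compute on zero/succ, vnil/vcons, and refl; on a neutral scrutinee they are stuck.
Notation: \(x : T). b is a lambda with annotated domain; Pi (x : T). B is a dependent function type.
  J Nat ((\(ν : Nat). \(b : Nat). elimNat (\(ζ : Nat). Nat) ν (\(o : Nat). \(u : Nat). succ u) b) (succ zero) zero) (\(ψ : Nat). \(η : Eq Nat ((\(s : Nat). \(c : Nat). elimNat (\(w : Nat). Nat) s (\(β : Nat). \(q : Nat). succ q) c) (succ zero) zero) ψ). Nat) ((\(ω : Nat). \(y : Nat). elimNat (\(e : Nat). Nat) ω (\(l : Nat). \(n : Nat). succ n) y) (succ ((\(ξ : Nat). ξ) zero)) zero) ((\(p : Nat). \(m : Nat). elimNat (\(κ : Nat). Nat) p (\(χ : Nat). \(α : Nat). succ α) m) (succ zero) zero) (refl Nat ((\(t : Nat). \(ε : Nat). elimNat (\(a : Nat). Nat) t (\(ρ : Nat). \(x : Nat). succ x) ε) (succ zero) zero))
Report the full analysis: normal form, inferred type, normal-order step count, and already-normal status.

reduced normal form:
  succ zero
type:
  Nat
normal-order step count: 5
started in normal form: no
first contracted redex: a J iota-redex


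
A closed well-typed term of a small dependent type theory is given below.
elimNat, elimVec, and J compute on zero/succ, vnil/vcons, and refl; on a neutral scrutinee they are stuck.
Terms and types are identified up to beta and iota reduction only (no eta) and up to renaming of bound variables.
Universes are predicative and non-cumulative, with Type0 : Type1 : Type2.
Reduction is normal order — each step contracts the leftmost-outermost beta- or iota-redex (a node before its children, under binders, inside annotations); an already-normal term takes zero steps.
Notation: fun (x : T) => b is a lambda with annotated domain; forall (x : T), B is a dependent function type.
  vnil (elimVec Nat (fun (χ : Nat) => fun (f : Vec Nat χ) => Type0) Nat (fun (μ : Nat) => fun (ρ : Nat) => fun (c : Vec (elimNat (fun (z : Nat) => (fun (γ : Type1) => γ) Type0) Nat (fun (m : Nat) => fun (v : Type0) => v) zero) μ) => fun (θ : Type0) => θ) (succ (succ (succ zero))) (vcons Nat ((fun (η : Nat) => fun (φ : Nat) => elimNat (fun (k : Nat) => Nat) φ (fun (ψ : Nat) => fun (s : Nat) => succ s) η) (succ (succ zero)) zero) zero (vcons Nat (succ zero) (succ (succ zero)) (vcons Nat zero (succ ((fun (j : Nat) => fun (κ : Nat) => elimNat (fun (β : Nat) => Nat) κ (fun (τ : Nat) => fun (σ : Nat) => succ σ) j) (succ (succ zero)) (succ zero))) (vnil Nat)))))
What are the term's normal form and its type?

normal form:
  vnil Nat
inferred type:
  Vec Nat zero


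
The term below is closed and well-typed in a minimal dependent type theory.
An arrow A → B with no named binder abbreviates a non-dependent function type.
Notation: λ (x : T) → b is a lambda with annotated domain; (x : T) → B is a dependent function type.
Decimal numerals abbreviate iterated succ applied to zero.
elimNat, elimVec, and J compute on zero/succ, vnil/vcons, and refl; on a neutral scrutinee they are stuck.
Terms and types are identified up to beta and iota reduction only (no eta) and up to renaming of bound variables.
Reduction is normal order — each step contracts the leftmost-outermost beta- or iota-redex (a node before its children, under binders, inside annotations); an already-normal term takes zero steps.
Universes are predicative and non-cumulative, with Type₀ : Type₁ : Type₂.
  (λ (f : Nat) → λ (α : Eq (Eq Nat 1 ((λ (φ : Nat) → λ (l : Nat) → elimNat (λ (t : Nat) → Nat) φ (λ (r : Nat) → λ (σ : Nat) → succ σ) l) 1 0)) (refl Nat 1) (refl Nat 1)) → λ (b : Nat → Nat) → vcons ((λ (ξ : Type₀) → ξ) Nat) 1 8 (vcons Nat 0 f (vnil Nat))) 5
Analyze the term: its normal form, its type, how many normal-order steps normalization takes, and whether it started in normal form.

resulting normal form:
  λ (f : Eq (Eq Nat 1 1) (refl Nat 1) (refl Nat 1)) → λ (α : Nat → Nat) → vcons Nat 1 8 (vcons Nat 0 5 (vnil Nat))
type:
  Eq (Eq Nat 1 1) (refl Nat 1) (refl Nat 1) → (Nat → Nat) → Vec Nat 2
steps to reach normal form (normal order): 5
term was already normal: no
first contracted redex: a beta-redex
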